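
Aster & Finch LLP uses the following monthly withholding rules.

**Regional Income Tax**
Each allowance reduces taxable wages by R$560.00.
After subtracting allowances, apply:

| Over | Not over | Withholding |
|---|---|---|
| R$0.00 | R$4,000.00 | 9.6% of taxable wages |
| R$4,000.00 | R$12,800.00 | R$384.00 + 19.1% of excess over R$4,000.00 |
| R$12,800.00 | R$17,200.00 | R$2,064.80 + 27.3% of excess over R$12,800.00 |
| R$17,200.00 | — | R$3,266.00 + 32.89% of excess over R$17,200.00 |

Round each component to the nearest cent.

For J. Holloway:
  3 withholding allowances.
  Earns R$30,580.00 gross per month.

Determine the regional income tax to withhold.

R$7,114.13

Regional Income Tax: taxable = R$30,580.00 − 3×R$560.00 = R$28,900.00
  R$3,266.00 + 32.89% × (R$28,900.00 − R$17,200.00) = R$3,266.00 + 32.89% × R$11,700.00 = R$7,114.13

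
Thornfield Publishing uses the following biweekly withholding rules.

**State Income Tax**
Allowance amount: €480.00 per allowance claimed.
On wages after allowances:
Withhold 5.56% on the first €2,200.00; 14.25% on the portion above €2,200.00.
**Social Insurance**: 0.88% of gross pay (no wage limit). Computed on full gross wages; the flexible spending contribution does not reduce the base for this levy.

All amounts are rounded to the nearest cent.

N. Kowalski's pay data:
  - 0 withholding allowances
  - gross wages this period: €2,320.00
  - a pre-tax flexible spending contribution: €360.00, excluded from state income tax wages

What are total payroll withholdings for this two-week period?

State Income Tax: taxable = €2,320.00 − €360.00 = €1,960.00
  5.56% × €1,960.00 = €108.98
Social Insurance: 0.88% × €2,320.00 = €20.42
Total: €108.98 + €20.42 = €129.40

€129.40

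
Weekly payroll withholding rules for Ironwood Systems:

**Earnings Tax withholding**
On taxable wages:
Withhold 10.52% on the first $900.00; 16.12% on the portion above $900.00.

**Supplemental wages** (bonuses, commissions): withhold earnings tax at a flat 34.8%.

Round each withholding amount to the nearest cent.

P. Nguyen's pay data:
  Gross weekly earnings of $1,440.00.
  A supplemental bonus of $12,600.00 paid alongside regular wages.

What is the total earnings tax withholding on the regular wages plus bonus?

Earnings Tax: taxable = $1,440.00
  $94.68 + 16.12% × ($1,440.00 − $900.00) = $94.68 + 16.12% × $540.00 = $181.73
Supplemental (34.8% flat on bonus): 34.8% × $12,600.00 = $4,384.80
Total earnings tax: $181.73 + $4,384.80 = $4,566.53

$4,566.53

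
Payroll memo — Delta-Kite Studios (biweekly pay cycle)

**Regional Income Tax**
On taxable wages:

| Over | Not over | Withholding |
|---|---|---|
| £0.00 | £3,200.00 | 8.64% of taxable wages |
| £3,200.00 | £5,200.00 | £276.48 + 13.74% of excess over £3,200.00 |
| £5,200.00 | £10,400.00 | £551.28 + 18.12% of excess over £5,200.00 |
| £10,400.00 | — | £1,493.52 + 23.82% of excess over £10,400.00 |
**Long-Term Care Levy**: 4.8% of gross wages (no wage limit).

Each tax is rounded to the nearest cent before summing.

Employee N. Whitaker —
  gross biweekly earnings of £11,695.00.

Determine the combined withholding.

£2,363.35

Regional Income Tax: taxable = £11,695.00
  £1,493.52 + 23.82% × (£11,695.00 − £10,400.00) = £1,493.52 + 23.82% × £1,295.00 = £1,801.99
Long-Term Care Levy: 4.8% × £11,695.00 = £561.36
Total: £1,801.99 + £561.36 = £2,363.35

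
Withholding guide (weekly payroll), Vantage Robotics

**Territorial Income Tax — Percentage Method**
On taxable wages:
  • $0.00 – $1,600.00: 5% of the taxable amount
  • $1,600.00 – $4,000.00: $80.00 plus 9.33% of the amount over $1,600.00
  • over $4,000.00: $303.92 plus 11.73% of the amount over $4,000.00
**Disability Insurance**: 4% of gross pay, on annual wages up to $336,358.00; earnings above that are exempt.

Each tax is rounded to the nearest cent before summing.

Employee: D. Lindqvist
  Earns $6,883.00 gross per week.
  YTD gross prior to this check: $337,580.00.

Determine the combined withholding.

$642.10

Territorial Income Tax: taxable = $6,883.00
  $303.92 + 11.73% × ($6,883.00 − $4,000.00) = $303.92 + 11.73% × $2,883.00 = $642.10
Disability Insurance: YTD $337,580.00 ≥ cap $336,358.00 → $0.00
Total: $642.10 + $0.00 = $642.10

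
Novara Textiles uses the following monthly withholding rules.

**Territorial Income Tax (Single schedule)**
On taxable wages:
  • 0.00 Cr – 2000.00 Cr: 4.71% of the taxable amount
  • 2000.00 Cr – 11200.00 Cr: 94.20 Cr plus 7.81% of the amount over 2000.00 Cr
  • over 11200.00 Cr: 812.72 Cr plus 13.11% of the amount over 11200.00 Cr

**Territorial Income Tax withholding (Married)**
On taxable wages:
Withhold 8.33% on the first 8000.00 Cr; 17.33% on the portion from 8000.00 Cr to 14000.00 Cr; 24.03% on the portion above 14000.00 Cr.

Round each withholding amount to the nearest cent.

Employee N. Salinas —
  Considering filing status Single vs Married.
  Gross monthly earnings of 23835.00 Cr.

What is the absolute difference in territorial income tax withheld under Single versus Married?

Territorial Income Tax (Single): taxable = 23835.00 Cr
  812.72 Cr + 13.11% × (23835.00 Cr − 11200.00 Cr) = 812.72 Cr + 13.11% × 12635.00 Cr = 2469.17 Cr
Territorial Income Tax (Married): taxable = 23835.00 Cr
  1706.20 Cr + 24.03% × (23835.00 Cr − 14000.00 Cr) = 1706.20 Cr + 24.03% × 9835.00 Cr = 4069.55 Cr
Difference: |2469.17 Cr − 4069.55 Cr| = 1600.38 Cr (higher under Married)

1600.38 Cr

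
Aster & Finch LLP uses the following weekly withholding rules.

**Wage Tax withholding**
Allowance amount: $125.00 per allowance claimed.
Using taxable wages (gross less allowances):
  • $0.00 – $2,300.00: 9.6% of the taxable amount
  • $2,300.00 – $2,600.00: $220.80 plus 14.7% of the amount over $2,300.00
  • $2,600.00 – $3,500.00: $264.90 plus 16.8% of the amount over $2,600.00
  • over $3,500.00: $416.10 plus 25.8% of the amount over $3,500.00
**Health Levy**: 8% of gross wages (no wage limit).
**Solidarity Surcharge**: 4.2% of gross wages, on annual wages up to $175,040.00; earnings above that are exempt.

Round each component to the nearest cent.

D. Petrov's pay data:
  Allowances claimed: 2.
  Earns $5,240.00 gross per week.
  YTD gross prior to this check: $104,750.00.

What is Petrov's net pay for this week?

Wage Tax: taxable = $5,240.00 − 2×$125.00 = $4,990.00
  $416.10 + 25.8% × ($4,990.00 − $3,500.00) = $416.10 + 25.8% × $1,490.00 = $800.52
Health Levy: 8% × $5,240.00 = $419.20
Solidarity Surcharge: 4.2% × $5,240.00 = $220.08
Total withheld: $800.52 + $419.20 + $220.08 = $1,439.80
Net pay: $5,240.00 − $1,439.80 = $3,800.20

$3,800.20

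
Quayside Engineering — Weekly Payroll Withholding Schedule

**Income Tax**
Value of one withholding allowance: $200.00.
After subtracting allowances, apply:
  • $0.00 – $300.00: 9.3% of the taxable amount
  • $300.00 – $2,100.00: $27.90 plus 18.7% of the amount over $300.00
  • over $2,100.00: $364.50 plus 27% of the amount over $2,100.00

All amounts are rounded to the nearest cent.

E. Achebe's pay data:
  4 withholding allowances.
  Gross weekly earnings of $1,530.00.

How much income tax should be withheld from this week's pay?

$108.31

Income Tax: taxable = $1,530.00 − 4×$200.00 = $730.00
  $27.90 + 18.7% × ($730.00 − $300.00) = $27.90 + 18.7% × $430.00 = $108.31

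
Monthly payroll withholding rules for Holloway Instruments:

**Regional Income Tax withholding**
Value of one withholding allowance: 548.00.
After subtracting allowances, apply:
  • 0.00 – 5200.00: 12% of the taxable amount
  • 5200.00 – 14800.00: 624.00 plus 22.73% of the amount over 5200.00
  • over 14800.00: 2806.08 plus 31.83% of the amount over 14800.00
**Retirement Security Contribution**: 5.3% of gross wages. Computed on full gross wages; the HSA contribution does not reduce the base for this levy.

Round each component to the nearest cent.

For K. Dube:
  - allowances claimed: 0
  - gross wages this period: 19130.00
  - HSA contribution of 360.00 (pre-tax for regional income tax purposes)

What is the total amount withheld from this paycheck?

Regional Income Tax: taxable = 19130.00 − 360.00 = 18770.00
  2806.08 + 31.83% × (18770.00 − 14800.00) = 2806.08 + 31.83% × 3970.00 = 4069.73
Retirement Security Contribution: 5.3% × 19130.00 = 1013.89
Total: 4069.73 + 1013.89 = 5083.62

5083.62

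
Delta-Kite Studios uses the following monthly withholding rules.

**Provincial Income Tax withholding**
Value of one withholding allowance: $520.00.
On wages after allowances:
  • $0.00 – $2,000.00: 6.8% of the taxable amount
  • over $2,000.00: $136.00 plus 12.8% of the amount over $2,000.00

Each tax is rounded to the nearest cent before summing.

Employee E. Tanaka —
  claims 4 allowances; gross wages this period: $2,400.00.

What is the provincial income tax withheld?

$21.76

Provincial Income Tax: taxable = $2,400.00 − 4×$520.00 = $320.00
  6.8% × $320.00 = $21.76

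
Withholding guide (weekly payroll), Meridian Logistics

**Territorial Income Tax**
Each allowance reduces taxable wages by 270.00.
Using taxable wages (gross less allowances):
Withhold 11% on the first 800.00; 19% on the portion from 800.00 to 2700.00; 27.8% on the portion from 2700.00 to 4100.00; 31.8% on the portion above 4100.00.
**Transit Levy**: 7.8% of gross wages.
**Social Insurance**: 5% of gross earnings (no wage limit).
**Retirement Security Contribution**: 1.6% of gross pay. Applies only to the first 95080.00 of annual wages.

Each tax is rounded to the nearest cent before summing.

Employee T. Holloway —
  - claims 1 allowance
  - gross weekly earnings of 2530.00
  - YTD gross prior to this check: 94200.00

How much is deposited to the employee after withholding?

Territorial Income Tax: taxable = 2530.00 − 1×270.00 = 2260.00
  88.00 + 19% × (2260.00 − 800.00) = 88.00 + 19% × 1460.00 = 365.40
Transit Levy: 7.8% × 2530.00 = 197.34
Social Insurance: 5% × 2530.00 = 126.50
Retirement Security Contribution: cap 95080.00 − YTD 94200.00 = 880.00 subject; 1.6% × 880.00 = 14.08
Total withheld: 365.40 + 197.34 + 126.50 + 14.08 = 703.32
Net pay: 2530.00 − 703.32 = 1826.68

1826.68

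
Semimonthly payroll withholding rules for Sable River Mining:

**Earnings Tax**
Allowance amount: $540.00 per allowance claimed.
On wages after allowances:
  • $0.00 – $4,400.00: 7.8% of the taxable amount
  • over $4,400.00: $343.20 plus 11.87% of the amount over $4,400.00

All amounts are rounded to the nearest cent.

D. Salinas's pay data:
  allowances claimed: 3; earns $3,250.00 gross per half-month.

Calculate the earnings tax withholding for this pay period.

Earnings Tax: taxable = $3,250.00 − 3×$540.00 = $1,630.00
  7.8% × $1,630.00 = $127.14

$127.14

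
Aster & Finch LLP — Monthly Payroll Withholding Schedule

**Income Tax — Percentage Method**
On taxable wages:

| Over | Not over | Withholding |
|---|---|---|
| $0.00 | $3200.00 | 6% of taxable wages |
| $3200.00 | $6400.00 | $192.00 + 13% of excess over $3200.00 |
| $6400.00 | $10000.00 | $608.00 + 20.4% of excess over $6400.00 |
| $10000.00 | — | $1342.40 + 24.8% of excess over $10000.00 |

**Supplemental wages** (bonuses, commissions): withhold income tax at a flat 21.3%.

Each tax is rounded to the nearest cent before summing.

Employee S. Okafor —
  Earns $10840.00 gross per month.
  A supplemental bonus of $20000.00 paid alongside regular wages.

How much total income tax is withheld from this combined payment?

Income Tax: taxable = $10840.00
  $1342.40 + 24.8% × ($10840.00 − $10000.00) = $1342.40 + 24.8% × $840.00 = $1550.72
Supplemental (21.3% flat on bonus): 21.3% × $20000.00 = $4260.00
Total income tax: $1550.72 + $4260.00 = $5810.72

$5810.72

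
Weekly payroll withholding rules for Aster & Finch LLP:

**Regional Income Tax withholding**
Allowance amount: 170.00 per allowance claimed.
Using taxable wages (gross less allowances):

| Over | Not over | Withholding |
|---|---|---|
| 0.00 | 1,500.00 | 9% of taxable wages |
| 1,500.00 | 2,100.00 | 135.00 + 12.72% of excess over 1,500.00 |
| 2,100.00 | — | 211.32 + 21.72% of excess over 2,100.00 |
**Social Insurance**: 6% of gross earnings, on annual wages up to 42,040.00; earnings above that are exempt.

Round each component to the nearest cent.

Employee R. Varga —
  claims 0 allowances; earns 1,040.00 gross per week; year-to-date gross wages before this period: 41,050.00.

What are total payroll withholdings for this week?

153.00

Regional Income Tax: taxable = 1,040.00
  9% × 1,040.00 = 93.60
Social Insurance: cap 42,040.00 − YTD 41,050.00 = 990.00 subject; 6% × 990.00 = 59.40
Total: 93.60 + 59.40 = 153.00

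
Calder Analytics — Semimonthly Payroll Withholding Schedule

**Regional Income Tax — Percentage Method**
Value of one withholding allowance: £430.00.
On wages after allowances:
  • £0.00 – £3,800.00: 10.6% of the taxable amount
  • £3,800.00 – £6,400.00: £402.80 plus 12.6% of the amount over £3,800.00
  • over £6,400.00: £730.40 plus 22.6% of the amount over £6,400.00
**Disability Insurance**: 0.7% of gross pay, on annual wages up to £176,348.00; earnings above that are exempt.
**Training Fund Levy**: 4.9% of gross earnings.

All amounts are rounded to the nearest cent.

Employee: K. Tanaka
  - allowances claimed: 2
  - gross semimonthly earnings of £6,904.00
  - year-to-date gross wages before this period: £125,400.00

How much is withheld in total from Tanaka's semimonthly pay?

£1,072.17

Regional Income Tax: taxable = £6,904.00 − 2×£430.00 = £6,044.00
  £402.80 + 12.6% × (£6,044.00 − £3,800.00) = £402.80 + 12.6% × £2,244.00 = £685.54
Disability Insurance: 0.7% × £6,904.00 = £48.33
Training Fund Levy: 4.9% × £6,904.00 = £338.30
Total: £685.54 + £48.33 + £338.30 = £1,072.17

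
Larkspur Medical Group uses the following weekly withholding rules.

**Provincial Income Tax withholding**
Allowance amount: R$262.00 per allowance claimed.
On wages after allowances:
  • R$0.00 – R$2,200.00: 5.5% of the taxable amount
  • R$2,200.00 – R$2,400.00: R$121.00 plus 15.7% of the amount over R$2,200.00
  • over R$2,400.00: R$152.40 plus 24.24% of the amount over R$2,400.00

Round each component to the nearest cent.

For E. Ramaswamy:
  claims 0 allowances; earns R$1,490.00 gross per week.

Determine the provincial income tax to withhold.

R$81.95

Provincial Income Tax: taxable = R$1,490.00
  5.5% × R$1,490.00 = R$81.95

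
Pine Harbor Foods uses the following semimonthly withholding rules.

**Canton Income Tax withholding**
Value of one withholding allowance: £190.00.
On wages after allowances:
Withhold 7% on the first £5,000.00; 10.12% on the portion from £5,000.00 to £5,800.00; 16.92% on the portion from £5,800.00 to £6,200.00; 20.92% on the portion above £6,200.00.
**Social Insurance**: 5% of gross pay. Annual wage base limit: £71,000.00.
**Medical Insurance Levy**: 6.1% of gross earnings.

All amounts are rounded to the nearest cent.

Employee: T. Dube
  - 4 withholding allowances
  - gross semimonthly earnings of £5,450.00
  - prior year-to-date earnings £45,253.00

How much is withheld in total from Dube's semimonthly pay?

£933.25

Canton Income Tax: taxable = £5,450.00 − 4×£190.00 = £4,690.00
  7% × £4,690.00 = £328.30
Social Insurance: 5% × £5,450.00 = £272.50
Medical Insurance Levy: 6.1% × £5,450.00 = £332.45
Total: £328.30 + £272.50 + £332.45 = £933.25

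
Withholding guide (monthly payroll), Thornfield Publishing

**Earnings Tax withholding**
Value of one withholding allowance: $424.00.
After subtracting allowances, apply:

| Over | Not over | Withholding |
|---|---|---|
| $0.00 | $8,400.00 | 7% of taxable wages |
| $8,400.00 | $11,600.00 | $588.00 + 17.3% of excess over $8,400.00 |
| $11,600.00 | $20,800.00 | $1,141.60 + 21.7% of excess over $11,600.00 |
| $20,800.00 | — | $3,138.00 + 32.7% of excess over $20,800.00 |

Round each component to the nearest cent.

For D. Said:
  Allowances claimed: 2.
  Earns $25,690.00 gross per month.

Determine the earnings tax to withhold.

$4,459.73

Earnings Tax: taxable = $25,690.00 − 2×$424.00 = $24,842.00
  $3,138.00 + 32.7% × ($24,842.00 − $20,800.00) = $3,138.00 + 32.7% × $4,042.00 = $4,459.73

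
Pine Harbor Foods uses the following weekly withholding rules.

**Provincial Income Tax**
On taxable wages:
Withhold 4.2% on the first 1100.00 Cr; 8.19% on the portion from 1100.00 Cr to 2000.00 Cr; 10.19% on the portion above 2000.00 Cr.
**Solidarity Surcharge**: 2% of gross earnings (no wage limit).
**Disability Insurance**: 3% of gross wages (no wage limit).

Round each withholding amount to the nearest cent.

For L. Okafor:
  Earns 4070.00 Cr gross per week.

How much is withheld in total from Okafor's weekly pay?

534.34 Cr

Provincial Income Tax: taxable = 4070.00 Cr
  119.91 Cr + 10.19% × (4070.00 Cr − 2000.00 Cr) = 119.91 Cr + 10.19% × 2070.00 Cr = 330.84 Cr
Solidarity Surcharge: 2% × 4070.00 Cr = 81.40 Cr
Disability Insurance: 3% × 4070.00 Cr = 122.10 Cr
Total: 330.84 Cr + 81.40 Cr + 122.10 Cr = 534.34 Cr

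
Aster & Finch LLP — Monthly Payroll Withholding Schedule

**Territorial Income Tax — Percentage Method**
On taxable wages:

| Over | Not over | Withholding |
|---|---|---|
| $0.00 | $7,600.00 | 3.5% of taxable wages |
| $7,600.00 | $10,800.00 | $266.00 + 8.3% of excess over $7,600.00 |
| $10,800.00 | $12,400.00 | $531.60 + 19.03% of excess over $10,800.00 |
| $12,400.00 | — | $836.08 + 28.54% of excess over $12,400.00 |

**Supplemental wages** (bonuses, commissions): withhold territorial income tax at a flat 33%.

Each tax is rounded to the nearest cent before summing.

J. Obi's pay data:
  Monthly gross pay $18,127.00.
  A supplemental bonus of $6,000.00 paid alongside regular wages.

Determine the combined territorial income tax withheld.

Territorial Income Tax: taxable = $18,127.00
  $836.08 + 28.54% × ($18,127.00 − $12,400.00) = $836.08 + 28.54% × $5,727.00 = $2,470.57
Supplemental (33% flat on bonus): 33% × $6,000.00 = $1,980.00
Total territorial income tax: $2,470.57 + $1,980.00 = $4,450.57

$4,450.57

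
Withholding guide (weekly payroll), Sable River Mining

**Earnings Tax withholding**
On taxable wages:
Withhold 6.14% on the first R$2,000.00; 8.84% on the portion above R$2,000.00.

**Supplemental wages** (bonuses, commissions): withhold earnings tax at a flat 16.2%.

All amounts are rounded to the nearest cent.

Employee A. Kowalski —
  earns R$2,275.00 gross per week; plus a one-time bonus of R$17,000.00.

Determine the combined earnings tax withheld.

Earnings Tax: taxable = R$2,275.00
  R$122.80 + 8.84% × (R$2,275.00 − R$2,000.00) = R$122.80 + 8.84% × R$275.00 = R$147.11
Supplemental (16.2% flat on bonus): 16.2% × R$17,000.00 = R$2,754.00
Total earnings tax: R$147.11 + R$2,754.00 = R$2,901.11

R$2,901.11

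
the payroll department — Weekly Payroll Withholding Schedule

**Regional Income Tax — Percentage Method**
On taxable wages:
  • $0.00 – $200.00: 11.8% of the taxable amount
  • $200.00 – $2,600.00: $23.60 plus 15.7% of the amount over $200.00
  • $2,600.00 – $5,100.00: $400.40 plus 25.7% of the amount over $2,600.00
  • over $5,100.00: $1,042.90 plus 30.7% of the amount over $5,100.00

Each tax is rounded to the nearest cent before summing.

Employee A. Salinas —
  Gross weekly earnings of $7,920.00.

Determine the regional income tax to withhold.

$1,908.64

Regional Income Tax: taxable = $7,920.00
  $1,042.90 + 30.7% × ($7,920.00 − $5,100.00) = $1,042.90 + 30.7% × $2,820.00 = $1,908.64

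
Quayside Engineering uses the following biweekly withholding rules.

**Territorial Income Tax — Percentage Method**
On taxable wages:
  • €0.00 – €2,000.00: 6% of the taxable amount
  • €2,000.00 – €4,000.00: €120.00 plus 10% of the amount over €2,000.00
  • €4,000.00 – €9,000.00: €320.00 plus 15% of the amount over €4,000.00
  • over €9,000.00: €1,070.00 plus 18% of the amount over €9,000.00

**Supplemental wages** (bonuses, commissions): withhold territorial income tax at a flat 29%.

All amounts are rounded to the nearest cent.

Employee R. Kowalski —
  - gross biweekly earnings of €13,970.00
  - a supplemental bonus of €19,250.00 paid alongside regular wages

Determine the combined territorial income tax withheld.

Territorial Income Tax: taxable = €13,970.00
  €1,070.00 + 18% × (€13,970.00 − €9,000.00) = €1,070.00 + 18% × €4,970.00 = €1,964.60
Supplemental (29% flat on bonus): 29% × €19,250.00 = €5,582.50
Total territorial income tax: €1,964.60 + €5,582.50 = €7,547.10

€7,547.10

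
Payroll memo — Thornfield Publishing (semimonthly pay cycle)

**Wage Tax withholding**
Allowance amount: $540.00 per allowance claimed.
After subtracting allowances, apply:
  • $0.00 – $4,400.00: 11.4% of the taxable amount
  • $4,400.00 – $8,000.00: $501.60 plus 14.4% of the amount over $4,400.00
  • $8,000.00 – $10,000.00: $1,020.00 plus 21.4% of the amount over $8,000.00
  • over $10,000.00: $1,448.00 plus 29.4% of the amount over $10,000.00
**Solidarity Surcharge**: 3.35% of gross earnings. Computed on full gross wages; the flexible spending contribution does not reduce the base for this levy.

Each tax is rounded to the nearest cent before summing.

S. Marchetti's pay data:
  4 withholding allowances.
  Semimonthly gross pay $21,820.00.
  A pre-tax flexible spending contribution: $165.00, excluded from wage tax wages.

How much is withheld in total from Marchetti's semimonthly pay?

Wage Tax: taxable = $21,820.00 − $165.00 − 4×$540.00 = $19,495.00
  $1,448.00 + 29.4% × ($19,495.00 − $10,000.00) = $1,448.00 + 29.4% × $9,495.00 = $4,239.53
Solidarity Surcharge: 3.35% × $21,820.00 = $730.97
Total: $4,239.53 + $730.97 = $4,970.50

$4,970.50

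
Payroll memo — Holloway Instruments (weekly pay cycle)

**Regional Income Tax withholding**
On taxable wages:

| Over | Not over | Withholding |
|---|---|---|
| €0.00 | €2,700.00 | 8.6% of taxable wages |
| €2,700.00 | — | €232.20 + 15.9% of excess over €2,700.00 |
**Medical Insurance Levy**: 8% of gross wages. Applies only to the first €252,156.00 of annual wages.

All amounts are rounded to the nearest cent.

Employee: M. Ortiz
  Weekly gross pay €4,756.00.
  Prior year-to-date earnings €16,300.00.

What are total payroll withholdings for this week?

Regional Income Tax: taxable = €4,756.00
  €232.20 + 15.9% × (€4,756.00 − €2,700.00) = €232.20 + 15.9% × €2,056.00 = €559.10
Medical Insurance Levy: 8% × €4,756.00 = €380.48
Total: €559.10 + €380.48 = €939.58

€939.58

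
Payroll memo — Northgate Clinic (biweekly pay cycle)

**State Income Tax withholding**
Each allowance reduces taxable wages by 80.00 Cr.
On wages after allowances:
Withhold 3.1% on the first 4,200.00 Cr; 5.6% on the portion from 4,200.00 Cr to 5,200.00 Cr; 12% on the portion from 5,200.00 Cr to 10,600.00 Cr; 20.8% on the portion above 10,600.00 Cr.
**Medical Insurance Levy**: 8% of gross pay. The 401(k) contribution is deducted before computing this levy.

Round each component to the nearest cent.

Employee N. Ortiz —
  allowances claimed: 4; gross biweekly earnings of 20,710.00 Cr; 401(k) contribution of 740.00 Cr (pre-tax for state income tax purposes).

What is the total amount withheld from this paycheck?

4,314.20 Cr

State Income Tax: taxable = 20,710.00 Cr − 740.00 Cr − 4×80.00 Cr = 19,650.00 Cr
  834.20 Cr + 20.8% × (19,650.00 Cr − 10,600.00 Cr) = 834.20 Cr + 20.8% × 9,050.00 Cr = 2,716.60 Cr
Medical Insurance Levy: 8% × 19,970.00 Cr = 1,597.60 Cr
Total: 2,716.60 Cr + 1,597.60 Cr = 4,314.20 Cr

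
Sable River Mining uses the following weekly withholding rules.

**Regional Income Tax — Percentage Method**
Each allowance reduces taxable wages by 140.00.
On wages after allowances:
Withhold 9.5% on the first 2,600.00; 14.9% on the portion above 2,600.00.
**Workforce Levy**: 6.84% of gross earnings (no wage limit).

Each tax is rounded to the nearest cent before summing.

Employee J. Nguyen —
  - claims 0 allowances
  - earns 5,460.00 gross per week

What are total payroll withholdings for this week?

1,046.60

Regional Income Tax: taxable = 5,460.00
  247.00 + 14.9% × (5,460.00 − 2,600.00) = 247.00 + 14.9% × 2,860.00 = 673.14
Workforce Levy: 6.84% × 5,460.00 = 373.46
Total: 673.14 + 373.46 = 1,046.60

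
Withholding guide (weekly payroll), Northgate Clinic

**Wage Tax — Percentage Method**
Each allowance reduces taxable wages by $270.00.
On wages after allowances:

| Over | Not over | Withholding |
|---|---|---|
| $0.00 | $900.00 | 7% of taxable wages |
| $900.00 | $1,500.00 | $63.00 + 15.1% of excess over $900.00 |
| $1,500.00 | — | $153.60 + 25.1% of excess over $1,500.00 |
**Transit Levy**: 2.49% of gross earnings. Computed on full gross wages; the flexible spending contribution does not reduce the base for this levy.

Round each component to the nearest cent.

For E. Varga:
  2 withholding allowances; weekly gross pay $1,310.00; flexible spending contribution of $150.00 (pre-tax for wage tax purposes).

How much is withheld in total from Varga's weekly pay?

Wage Tax: taxable = $1,310.00 − $150.00 − 2×$270.00 = $620.00
  7% × $620.00 = $43.40
Transit Levy: 2.49% × $1,310.00 = $32.62
Total: $43.40 + $32.62 = $76.02

$76.02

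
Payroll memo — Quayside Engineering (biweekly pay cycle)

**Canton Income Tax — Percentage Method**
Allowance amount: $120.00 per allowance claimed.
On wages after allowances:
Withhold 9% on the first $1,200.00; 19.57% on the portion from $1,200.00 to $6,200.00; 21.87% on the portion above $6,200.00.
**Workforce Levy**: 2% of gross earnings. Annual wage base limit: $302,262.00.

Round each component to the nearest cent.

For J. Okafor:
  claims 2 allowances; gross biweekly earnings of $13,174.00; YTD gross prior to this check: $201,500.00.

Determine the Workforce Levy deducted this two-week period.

Workforce Levy: 2% × $13,174.00 = $263.48

$263.48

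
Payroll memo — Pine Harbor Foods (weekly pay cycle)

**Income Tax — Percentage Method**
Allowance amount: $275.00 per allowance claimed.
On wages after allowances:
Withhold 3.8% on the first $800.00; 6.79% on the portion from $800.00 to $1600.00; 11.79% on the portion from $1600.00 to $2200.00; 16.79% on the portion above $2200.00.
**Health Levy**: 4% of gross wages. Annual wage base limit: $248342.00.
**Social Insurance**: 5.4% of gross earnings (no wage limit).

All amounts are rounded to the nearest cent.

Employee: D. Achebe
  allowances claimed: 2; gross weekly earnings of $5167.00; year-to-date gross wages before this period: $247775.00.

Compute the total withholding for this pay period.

$862.97

Income Tax: taxable = $5167.00 − 2×$275.00 = $4617.00
  $155.46 + 16.79% × ($4617.00 − $2200.00) = $155.46 + 16.79% × $2417.00 = $561.27
Health Levy: cap $248342.00 − YTD $247775.00 = $567.00 subject; 4% × $567.00 = $22.68
Social Insurance: 5.4% × $5167.00 = $279.02
Total: $561.27 + $22.68 + $279.02 = $862.97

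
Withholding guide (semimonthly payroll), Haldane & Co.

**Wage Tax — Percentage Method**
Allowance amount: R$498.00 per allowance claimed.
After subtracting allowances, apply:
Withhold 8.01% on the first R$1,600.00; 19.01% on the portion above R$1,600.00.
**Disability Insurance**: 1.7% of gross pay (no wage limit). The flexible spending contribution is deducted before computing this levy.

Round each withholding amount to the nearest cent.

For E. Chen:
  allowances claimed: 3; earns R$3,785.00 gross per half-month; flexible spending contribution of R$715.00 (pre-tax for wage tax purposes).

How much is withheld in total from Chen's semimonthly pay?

R$178.43

Wage Tax: taxable = R$3,785.00 − R$715.00 − 3×R$498.00 = R$1,576.00
  8.01% × R$1,576.00 = R$126.24
Disability Insurance: 1.7% × R$3,070.00 = R$52.19
Total: R$126.24 + R$52.19 = R$178.43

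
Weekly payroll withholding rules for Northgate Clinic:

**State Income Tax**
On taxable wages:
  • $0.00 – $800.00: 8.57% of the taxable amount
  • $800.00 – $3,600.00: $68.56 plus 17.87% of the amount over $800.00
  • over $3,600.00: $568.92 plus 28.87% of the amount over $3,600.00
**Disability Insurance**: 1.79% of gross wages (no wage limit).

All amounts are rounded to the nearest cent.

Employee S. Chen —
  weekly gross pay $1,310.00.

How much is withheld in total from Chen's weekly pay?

State Income Tax: taxable = $1,310.00
  $68.56 + 17.87% × ($1,310.00 − $800.00) = $68.56 + 17.87% × $510.00 = $159.70
Disability Insurance: 1.79% × $1,310.00 = $23.45
Total: $159.70 + $23.45 = $183.15

$183.15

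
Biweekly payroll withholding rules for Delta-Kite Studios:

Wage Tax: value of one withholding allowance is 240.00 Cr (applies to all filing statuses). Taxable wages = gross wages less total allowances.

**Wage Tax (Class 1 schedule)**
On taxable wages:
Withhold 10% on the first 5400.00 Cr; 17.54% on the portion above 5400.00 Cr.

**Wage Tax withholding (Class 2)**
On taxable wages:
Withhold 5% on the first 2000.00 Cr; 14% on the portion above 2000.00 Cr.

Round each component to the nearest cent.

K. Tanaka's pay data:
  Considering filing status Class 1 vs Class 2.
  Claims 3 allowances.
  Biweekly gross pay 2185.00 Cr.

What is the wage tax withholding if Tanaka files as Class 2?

73.25 Cr

Wage Tax (Class 2): taxable = 2185.00 Cr − 3×240.00 Cr = 1465.00 Cr
  5% × 1465.00 Cr = 73.25 Cr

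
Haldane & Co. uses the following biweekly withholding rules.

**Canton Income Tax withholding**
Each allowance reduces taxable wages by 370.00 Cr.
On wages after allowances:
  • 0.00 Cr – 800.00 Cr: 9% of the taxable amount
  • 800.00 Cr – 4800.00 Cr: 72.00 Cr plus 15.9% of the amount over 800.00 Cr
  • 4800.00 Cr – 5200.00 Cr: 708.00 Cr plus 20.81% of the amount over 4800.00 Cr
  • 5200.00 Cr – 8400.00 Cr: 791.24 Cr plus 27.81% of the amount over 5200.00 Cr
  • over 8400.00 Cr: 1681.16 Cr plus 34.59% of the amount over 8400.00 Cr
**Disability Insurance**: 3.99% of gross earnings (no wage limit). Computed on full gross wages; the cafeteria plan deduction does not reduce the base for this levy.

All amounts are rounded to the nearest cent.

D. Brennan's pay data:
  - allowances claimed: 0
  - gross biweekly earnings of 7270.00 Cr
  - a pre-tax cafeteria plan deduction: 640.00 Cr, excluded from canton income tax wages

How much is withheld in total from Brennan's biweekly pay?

1478.99 Cr

Canton Income Tax: taxable = 7270.00 Cr − 640.00 Cr = 6630.00 Cr
  791.24 Cr + 27.81% × (6630.00 Cr − 5200.00 Cr) = 791.24 Cr + 27.81% × 1430.00 Cr = 1188.92 Cr
Disability Insurance: 3.99% × 7270.00 Cr = 290.07 Cr
Total: 1188.92 Cr + 290.07 Cr = 1478.99 Cr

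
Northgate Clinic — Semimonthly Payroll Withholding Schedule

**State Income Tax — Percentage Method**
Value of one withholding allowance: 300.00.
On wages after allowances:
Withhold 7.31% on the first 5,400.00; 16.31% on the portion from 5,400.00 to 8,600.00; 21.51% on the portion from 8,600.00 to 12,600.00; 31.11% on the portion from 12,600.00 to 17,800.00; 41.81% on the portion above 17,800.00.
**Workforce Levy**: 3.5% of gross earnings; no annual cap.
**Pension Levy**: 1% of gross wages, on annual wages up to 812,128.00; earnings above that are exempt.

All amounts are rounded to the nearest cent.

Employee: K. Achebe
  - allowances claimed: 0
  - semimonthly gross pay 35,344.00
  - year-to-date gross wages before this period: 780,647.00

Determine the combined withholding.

12,281.78

State Income Tax: taxable = 35,344.00
  3,394.78 + 41.81% × (35,344.00 − 17,800.00) = 3,394.78 + 41.81% × 17,544.00 = 10,729.93
Workforce Levy: 3.5% × 35,344.00 = 1,237.04
Pension Levy: cap 812,128.00 − YTD 780,647.00 = 31,481.00 subject; 1% × 31,481.00 = 314.81
Total: 10,729.93 + 1,237.04 + 314.81 = 12,281.78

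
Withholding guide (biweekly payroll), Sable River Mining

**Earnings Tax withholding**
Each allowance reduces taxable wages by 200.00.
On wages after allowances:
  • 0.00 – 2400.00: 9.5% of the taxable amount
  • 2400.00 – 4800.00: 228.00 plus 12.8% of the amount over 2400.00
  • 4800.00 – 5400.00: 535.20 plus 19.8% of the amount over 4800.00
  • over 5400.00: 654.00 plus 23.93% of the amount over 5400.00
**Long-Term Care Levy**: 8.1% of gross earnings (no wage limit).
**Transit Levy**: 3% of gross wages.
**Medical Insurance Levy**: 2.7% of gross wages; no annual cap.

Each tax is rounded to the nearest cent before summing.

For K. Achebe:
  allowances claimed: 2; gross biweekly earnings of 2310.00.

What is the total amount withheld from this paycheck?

Earnings Tax: taxable = 2310.00 − 2×200.00 = 1910.00
  9.5% × 1910.00 = 181.45
Long-Term Care Levy: 8.1% × 2310.00 = 187.11
Transit Levy: 3% × 2310.00 = 69.30
Medical Insurance Levy: 2.7% × 2310.00 = 62.37
Total: 181.45 + 187.11 + 69.30 + 62.37 = 500.23

500.23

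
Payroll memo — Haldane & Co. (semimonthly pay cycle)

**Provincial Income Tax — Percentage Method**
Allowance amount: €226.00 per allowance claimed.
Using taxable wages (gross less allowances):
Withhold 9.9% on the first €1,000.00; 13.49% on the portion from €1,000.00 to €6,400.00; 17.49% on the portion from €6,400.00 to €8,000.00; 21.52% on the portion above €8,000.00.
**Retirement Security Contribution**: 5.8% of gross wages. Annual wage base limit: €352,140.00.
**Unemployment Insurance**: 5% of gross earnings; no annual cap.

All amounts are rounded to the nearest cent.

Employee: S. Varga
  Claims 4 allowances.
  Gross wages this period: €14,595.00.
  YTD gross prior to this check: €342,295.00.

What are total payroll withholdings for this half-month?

Provincial Income Tax: taxable = €14,595.00 − 4×€226.00 = €13,691.00
  €1,107.30 + 21.52% × (€13,691.00 − €8,000.00) = €1,107.30 + 21.52% × €5,691.00 = €2,332.00
Retirement Security Contribution: cap €352,140.00 − YTD €342,295.00 = €9,845.00 subject; 5.8% × €9,845.00 = €571.01
Unemployment Insurance: 5% × €14,595.00 = €729.75
Total: €2,332.00 + €571.01 + €729.75 = €3,632.76

€3,632.76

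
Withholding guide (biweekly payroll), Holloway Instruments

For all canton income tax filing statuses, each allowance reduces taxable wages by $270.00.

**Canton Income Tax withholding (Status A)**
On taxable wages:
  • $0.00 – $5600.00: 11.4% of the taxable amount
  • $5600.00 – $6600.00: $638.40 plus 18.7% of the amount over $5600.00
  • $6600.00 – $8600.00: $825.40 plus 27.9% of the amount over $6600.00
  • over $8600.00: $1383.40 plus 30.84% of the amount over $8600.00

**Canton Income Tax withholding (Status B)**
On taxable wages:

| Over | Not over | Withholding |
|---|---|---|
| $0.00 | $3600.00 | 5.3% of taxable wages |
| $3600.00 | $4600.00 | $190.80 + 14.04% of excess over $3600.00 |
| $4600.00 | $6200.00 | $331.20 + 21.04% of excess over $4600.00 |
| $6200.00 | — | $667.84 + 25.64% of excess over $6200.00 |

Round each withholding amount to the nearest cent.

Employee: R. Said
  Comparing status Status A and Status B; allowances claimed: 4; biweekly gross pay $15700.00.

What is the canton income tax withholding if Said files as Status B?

$2826.73

Canton Income Tax (Status B): taxable = $15700.00 − 4×$270.00 = $14620.00
  $667.84 + 25.64% × ($14620.00 − $6200.00) = $667.84 + 25.64% × $8420.00 = $2826.73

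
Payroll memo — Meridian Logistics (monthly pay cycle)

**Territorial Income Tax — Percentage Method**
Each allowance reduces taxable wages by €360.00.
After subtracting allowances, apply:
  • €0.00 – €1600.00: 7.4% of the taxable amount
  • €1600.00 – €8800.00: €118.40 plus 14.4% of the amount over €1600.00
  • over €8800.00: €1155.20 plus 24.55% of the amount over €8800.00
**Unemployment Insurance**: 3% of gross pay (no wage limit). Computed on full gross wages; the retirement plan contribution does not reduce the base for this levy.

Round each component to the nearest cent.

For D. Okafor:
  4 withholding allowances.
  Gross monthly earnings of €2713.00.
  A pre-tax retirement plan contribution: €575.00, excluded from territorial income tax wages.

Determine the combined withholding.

€133.04

Territorial Income Tax: taxable = €2713.00 − €575.00 − 4×€360.00 = €698.00
  7.4% × €698.00 = €51.65
Unemployment Insurance: 3% × €2713.00 = €81.39
Total: €51.65 + €81.39 = €133.04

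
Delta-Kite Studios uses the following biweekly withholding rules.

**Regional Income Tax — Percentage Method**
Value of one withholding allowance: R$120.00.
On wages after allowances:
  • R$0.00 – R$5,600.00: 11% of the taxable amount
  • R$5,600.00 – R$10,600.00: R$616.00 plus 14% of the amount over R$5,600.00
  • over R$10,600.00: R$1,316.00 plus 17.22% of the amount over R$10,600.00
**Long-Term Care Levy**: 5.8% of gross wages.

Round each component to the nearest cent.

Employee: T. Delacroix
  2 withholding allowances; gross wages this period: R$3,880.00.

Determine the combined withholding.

R$625.44

Regional Income Tax: taxable = R$3,880.00 − 2×R$120.00 = R$3,640.00
  11% × R$3,640.00 = R$400.40
Long-Term Care Levy: 5.8% × R$3,880.00 = R$225.04
Total: R$400.40 + R$225.04 = R$625.44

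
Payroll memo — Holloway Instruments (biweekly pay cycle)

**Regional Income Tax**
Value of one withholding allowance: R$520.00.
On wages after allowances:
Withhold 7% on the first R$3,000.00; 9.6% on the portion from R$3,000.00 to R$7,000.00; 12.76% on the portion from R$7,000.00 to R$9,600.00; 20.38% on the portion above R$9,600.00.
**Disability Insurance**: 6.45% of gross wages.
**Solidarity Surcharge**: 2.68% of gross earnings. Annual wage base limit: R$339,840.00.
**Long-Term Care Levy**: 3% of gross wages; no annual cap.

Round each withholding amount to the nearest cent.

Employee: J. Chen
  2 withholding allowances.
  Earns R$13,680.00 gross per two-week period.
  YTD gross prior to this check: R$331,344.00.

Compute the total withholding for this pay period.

Regional Income Tax: taxable = R$13,680.00 − 2×R$520.00 = R$12,640.00
  R$925.76 + 20.38% × (R$12,640.00 − R$9,600.00) = R$925.76 + 20.38% × R$3,040.00 = R$1,545.31
Disability Insurance: 6.45% × R$13,680.00 = R$882.36
Solidarity Surcharge: cap R$339,840.00 − YTD R$331,344.00 = R$8,496.00 subject; 2.68% × R$8,496.00 = R$227.69
Long-Term Care Levy: 3% × R$13,680.00 = R$410.40
Total: R$1,545.31 + R$882.36 + R$227.69 + R$410.40 = R$3,065.76

R$3,065.76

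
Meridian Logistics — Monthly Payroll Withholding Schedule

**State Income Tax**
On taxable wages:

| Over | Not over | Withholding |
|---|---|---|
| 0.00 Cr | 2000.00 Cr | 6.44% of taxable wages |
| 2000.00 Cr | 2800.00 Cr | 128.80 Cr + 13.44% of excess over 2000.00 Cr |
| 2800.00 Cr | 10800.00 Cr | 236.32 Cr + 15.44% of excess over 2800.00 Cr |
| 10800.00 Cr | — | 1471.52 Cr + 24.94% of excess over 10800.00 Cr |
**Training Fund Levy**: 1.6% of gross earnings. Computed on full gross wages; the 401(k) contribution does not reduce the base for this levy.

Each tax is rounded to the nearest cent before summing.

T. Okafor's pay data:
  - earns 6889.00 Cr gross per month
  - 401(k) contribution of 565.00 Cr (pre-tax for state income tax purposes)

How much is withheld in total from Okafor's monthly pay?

State Income Tax: taxable = 6889.00 Cr − 565.00 Cr = 6324.00 Cr
  236.32 Cr + 15.44% × (6324.00 Cr − 2800.00 Cr) = 236.32 Cr + 15.44% × 3524.00 Cr = 780.43 Cr
Training Fund Levy: 1.6% × 6889.00 Cr = 110.22 Cr
Total: 780.43 Cr + 110.22 Cr = 890.65 Cr

890.65 Cr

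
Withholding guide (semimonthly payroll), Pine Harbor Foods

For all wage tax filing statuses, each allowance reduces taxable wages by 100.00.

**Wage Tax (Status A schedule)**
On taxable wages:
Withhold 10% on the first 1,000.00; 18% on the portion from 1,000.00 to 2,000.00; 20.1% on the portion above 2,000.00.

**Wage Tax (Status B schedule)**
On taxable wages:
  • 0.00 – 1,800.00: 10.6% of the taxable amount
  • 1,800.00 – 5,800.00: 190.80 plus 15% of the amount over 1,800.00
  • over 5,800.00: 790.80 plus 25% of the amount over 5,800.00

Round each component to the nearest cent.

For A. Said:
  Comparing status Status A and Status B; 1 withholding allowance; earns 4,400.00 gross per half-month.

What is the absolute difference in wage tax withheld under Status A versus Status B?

176.50

Wage Tax (Status A): taxable = 4,400.00 − 1×100.00 = 4,300.00
  280.00 + 20.1% × (4,300.00 − 2,000.00) = 280.00 + 20.1% × 2,300.00 = 742.30
Wage Tax (Status B): taxable = 4,400.00 − 1×100.00 = 4,300.00
  190.80 + 15% × (4,300.00 − 1,800.00) = 190.80 + 15% × 2,500.00 = 565.80
Difference: |742.30 − 565.80| = 176.50 (higher under Status A)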